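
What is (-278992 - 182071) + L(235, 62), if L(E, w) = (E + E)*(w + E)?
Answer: -321473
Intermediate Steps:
L(E, w) = 2*E*(E + w) (L(E, w) = (2*E)*(E + w) = 2*E*(E + w))
(-278992 - 182071) + L(235, 62) = (-278992 - 182071) + 2*235*(235 + 62) = -461063 + 2*235*297 = -461063 + 139590 = -321473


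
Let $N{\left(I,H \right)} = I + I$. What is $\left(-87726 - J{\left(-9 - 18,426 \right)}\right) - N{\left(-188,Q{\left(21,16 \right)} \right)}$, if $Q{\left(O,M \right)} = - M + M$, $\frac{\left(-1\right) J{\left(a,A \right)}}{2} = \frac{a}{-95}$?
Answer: $- \frac{8298196}{95} \approx -87349.0$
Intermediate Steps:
$J{\left(a,A \right)} = \frac{2 a}{95}$ ($J{\left(a,A \right)} = - 2 \frac{a}{-95} = - 2 a \left(- \frac{1}{95}\right) = - 2 \left(- \frac{a}{95}\right) = \frac{2 a}{95}$)
$Q{\left(O,M \right)} = 0$
$N{\left(I,H \right)} = 2 I$
$\left(-87726 - J{\left(-9 - 18,426 \right)}\right) - N{\left(-188,Q{\left(21,16 \right)} \right)} = \left(-87726 - \frac{2 \left(-9 - 18\right)}{95}\right) - 2 \left(-188\right) = \left(-87726 - \frac{2 \left(-9 - 18\right)}{95}\right) - -376 = \left(-87726 - \frac{2}{95} \left(-27\right)\right) + 376 = \left(-87726 - - \frac{54}{95}\right) + 376 = \left(-87726 + \frac{54}{95}\right) + 376 = - \frac{8333916}{95} + 376 = - \frac{8298196}{95}$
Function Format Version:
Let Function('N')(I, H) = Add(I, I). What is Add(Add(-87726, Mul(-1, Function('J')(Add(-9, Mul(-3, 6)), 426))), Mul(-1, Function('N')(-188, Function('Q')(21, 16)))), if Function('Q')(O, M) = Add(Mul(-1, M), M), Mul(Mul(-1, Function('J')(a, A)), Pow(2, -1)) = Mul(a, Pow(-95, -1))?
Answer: Rational(-8298196, 95) ≈ -87349.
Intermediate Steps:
Function('J')(a, A) = Mul(Rational(2, 95), a) (Function('J')(a, A) = Mul(-2, Mul(a, Pow(-95, -1))) = Mul(-2, Mul(a, Rational(-1, 95))) = Mul(-2, Mul(Rational(-1, 95), a)) = Mul(Rational(2, 95), a))
Function('Q')(O, M) = 0
Function('N')(I, H) = Mul(2, I)
Add(Add(-87726, Mul(-1, Function('J')(Add(-9, Mul(-3, 6)), 426))), Mul(-1, Function('N')(-188, Function('Q')(21, 16)))) = Add(Add(-87726, Mul(-1, Mul(Rational(2, 95), Add(-9, Mul(-3, 6))))), Mul(-1, Mul(2, -188))) = Add(Add(-87726, Mul(-1, Mul(Rational(2, 95), Add(-9, -18)))), Mul(-1, -376)) = Add(Add(-87726, Mul(-1, Mul(Rational(2, 95), -27))), 376) = Add(Add(-87726, Mul(-1, Rational(-54, 95))), 376) = Add(Add(-87726, Rational(54, 95)), 376) = Add(Rational(-8333916, 95), 376) = Rational(-8298196, 95)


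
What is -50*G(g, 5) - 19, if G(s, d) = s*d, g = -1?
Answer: 231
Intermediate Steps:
G(s, d) = d*s
-50*G(g, 5) - 19 = -250*(-1) - 19 = -50*(-5) - 19 = 250 - 19 = 231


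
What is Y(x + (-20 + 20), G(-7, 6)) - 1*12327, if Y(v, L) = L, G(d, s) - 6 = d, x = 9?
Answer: -12328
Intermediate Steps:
G(d, s) = 6 + d
Y(x + (-20 + 20), G(-7, 6)) - 1*12327 = (6 - 7) - 1*12327 = -1 - 12327 = -12328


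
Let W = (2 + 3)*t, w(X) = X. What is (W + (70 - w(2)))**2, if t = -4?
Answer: 2304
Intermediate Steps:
W = -20 (W = (2 + 3)*(-4) = 5*(-4) = -20)
(W + (70 - w(2)))**2 = (-20 + (70 - 1*2))**2 = (-20 + (70 - 2))**2 = (-20 + 68)**2 = 48**2 = 2304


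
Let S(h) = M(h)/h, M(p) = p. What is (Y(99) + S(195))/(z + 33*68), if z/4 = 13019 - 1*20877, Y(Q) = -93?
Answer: 23/7297 ≈ 0.0031520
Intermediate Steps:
z = -31432 (z = 4*(13019 - 1*20877) = 4*(13019 - 20877) = 4*(-7858) = -31432)
S(h) = 1 (S(h) = h/h = 1)
(Y(99) + S(195))/(z + 33*68) = (-93 + 1)/(-31432 + 33*68) = -92/(-31432 + 2244) = -92/(-29188) = -92*(-1/29188) = 23/7297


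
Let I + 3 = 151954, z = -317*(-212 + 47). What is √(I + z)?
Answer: 4*√12766 ≈ 451.95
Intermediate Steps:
z = 52305 (z = -317*(-165) = 52305)
I = 151951 (I = -3 + 151954 = 151951)
√(I + z) = √(151951 + 52305) = √204256 = 4*√12766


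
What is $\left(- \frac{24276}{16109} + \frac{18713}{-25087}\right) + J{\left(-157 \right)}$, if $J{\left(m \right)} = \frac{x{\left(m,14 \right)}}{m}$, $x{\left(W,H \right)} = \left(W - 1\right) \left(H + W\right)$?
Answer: $- \frac{9273775934355}{63447857831} \approx -146.16$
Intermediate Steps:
$x{\left(W,H \right)} = \left(-1 + W\right) \left(H + W\right)$
$J{\left(m \right)} = \frac{-14 + m^{2} + 13 m}{m}$ ($J{\left(m \right)} = \frac{m^{2} - 14 - m + 14 m}{m} = \frac{-14 + m^{2} + 13 m}{m}$)
$\left(- \frac{24276}{16109} + \frac{18713}{-25087}\right) + J{\left(-157 \right)} = \left(- \frac{24276}{16109} + \frac{18713}{-25087}\right) - \left(144 - \frac{14}{157}\right) = \left(\left(-24276\right) \frac{1}{16109} + 18713 \left(- \frac{1}{25087}\right)\right) - \frac{22594}{157} = \left(- \frac{24276}{16109} - \frac{18713}{25087}\right) + \left(13 - 157 + \frac{14}{157}\right) = - \frac{910459729}{404126483} - \frac{22594}{157} = - \frac{9273775934355}{63447857831}$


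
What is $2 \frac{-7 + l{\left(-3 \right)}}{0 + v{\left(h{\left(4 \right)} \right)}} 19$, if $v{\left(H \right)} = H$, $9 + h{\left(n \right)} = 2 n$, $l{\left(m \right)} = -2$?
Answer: $342$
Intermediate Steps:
$h{\left(n \right)} = -9 + 2 n$
$2 \frac{-7 + l{\left(-3 \right)}}{0 + v{\left(h{\left(4 \right)} \right)}} 19 = 2 \frac{-7 - 2}{0 + \left(-9 + 2 \cdot 4\right)} 19 = 2 \left(- \frac{9}{0 + \left(-9 + 8\right)}\right) 19 = 2 \left(- \frac{9}{0 - 1}\right) 19 = 2 \left(- \frac{9}{-1}\right) 19 = 2 \left(\left(-9\right) \left(-1\right)\right) 19 = 2 \cdot 9 \cdot 19 = 18 \cdot 19 = 342$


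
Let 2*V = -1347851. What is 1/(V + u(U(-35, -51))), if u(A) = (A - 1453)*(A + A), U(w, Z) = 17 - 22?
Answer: -2/1318691 ≈ -1.5167e-6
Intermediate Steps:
V = -1347851/2 (V = (1/2)*(-1347851) = -1347851/2 ≈ -6.7393e+5)
U(w, Z) = -5
u(A) = 2*A*(-1453 + A) (u(A) = (-1453 + A)*(2*A) = 2*A*(-1453 + A))
1/(V + u(U(-35, -51))) = 1/(-1347851/2 + 2*(-5)*(-1453 - 5)) = 1/(-1347851/2 + 2*(-5)*(-1458)) = 1/(-1347851/2 + 14580) = 1/(-1318691/2) = -2/1318691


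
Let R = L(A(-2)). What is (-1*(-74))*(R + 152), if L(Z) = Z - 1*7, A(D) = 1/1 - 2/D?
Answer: 10878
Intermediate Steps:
A(D) = 1 - 2/D (A(D) = 1*1 - 2/D = 1 - 2/D)
L(Z) = -7 + Z (L(Z) = Z - 7 = -7 + Z)
R = -5 (R = -7 + (-2 - 2)/(-2) = -7 - 1/2*(-4) = -7 + 2 = -5)
(-1*(-74))*(R + 152) = (-1*(-74))*(-5 + 152) = 74*147 = 10878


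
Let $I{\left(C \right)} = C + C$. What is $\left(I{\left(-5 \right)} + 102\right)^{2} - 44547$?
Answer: $-36083$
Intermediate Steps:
$I{\left(C \right)} = 2 C$
$\left(I{\left(-5 \right)} + 102\right)^{2} - 44547 = \left(2 \left(-5\right) + 102\right)^{2} - 44547 = \left(-10 + 102\right)^{2} - 44547 = 92^{2} - 44547 = 8464 - 44547 = -36083$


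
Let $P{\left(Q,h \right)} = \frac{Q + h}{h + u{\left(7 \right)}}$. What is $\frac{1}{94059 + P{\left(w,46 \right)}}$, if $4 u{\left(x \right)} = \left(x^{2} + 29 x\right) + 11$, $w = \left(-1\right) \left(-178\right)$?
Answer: $\frac{447}{42045269} \approx 1.0631 \cdot 10^{-5}$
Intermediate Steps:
$w = 178$
$u{\left(x \right)} = \frac{11}{4} + \frac{x^{2}}{4} + \frac{29 x}{4}$ ($u{\left(x \right)} = \frac{\left(x^{2} + 29 x\right) + 11}{4} = \frac{11 + x^{2} + 29 x}{4} = \frac{11}{4} + \frac{x^{2}}{4} + \frac{29 x}{4}$)
$P{\left(Q,h \right)} = \frac{Q + h}{\frac{263}{4} + h}$ ($P{\left(Q,h \right)} = \frac{Q + h}{h + \left(\frac{11}{4} + \frac{7^{2}}{4} + \frac{29}{4} \cdot 7\right)} = \frac{Q + h}{h + \left(\frac{11}{4} + \frac{1}{4} \cdot 49 + \frac{203}{4}\right)} = \frac{Q + h}{h + \left(\frac{11}{4} + \frac{49}{4} + \frac{203}{4}\right)} = \frac{Q + h}{h + \frac{263}{4}} = \frac{Q + h}{\frac{263}{4} + h}$)
$\frac{1}{94059 + P{\left(w,46 \right)}} = \frac{1}{94059 + \frac{4 \left(178 + 46\right)}{263 + 4 \cdot 46}} = \frac{1}{94059 + 4 \frac{1}{263 + 184} \cdot 224} = \frac{1}{94059 + 4 \cdot \frac{1}{447} \cdot 224} = \frac{1}{94059 + \frac{896}{447}} = \frac{1}{\frac{42045269}{447}} = \frac{447}{42045269}$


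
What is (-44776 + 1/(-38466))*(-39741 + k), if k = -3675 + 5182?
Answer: 32926234096189/19233 ≈ 1.7120e+9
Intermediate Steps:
k = 1507
(-44776 + 1/(-38466))*(-39741 + k) = (-44776 + 1/(-38466))*(-39741 + 1507) = (-44776 - 1/38466)*(-38234) = -1722353617/38466*(-38234) = 32926234096189/19233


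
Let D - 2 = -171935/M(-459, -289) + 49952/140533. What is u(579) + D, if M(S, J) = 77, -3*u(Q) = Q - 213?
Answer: -25457219971/10821041 ≈ -2352.6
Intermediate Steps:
u(Q) = 71 - Q/3 (u(Q) = -(Q - 213)/3 = -(-213 + Q)/3 = 71 - Q/3)
D = -24137052969/10821041 (D = 2 + (-171935/77 + 49952/140533) = 2 - 24158695051/10821041 = -24137052969/10821041 ≈ -2230.6)
u(579) + D = (71 - 1/3*579) - 24137052969/10821041 = (71 - 193) - 24137052969/10821041 = -122 - 24137052969/10821041 = -25457219971/10821041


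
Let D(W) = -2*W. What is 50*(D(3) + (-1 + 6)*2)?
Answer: 200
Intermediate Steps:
50*(D(3) + (-1 + 6)*2) = 50*(-2*3 + (-1 + 6)*2) = 50*(-6 + 5*2) = 50*(-6 + 10) = 50*4 = 200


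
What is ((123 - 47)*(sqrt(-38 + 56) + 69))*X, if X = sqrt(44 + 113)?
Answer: 228*sqrt(157)*(23 + sqrt(2)) ≈ 69747.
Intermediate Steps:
X = sqrt(157) ≈ 12.530
((123 - 47)*(sqrt(-38 + 56) + 69))*X = ((123 - 47)*(sqrt(-38 + 56) + 69))*sqrt(157) = (76*(sqrt(18) + 69))*sqrt(157) = (76*(3*sqrt(2) + 69))*sqrt(157) = (76*(69 + 3*sqrt(2)))*sqrt(157) = (5244 + 228*sqrt(2))*sqrt(157) = sqrt(157)*(5244 + 228*sqrt(2))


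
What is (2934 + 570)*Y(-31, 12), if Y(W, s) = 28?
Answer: 98112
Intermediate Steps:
(2934 + 570)*Y(-31, 12) = (2934 + 570)*28 = 3504*28 = 98112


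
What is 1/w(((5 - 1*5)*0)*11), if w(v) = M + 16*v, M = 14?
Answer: 1/14 ≈ 0.071429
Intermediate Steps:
w(v) = 14 + 16*v
1/w(((5 - 1*5)*0)*11) = 1/(14 + 16*(((5 - 1*5)*0)*11)) = 1/(14 + 16*(((5 - 5)*0)*11)) = 1/(14 + 16*((0*0)*11)) = 1/(14 + 16*(0*11)) = 1/(14 + 16*0) = 1/(14 + 0) = 1/14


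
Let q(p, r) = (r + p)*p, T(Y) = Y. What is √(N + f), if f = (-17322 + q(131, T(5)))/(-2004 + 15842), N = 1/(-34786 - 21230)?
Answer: √37220717858203/32297892 ≈ 0.18889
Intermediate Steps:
N = -1/56016 (N = 1/(-56016) = -1/56016 ≈ -1.7852e-5)
q(p, r) = p*(p + r) (q(p, r) = (p + r)*p = p*(p + r))
f = 247/6919 (f = (-17322 + 131*(131 + 5))/(-2004 + 15842) = (-17322 + 131*136)/13838 = (-17322 + 17816)*(1/13838) = 494*(1/13838) = 247/6919 ≈ 0.035699)
√(N + f) = √(-1/56016 + 247/6919) = √(13829033/387574704) = √37220717858203/32297892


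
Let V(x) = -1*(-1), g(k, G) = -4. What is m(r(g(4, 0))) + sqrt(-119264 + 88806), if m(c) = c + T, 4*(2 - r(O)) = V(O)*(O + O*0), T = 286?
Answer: 289 + I*sqrt(30458) ≈ 289.0 + 174.52*I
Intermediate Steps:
V(x) = 1
r(O) = 2 - O/4 (r(O) = 2 - (O + O*0)/4 = 2 - (O + 0)/4 = 2 - O/4)
m(c) = 286 + c (m(c) = c + 286 = 286 + c)
m(r(g(4, 0))) + sqrt(-119264 + 88806) = (286 + (2 - 1/4*(-4))) + sqrt(-119264 + 88806) = (286 + (2 + 1)) + sqrt(-30458) = (286 + 3) + I*sqrt(30458) = 289 + I*sqrt(30458)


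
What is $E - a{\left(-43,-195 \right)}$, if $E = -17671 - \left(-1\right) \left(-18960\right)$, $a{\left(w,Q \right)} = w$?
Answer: $-36588$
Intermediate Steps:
$E = -36631$ ($E = -17671 - 18960 = -36631$)
$E - a{\left(-43,-195 \right)} = -36631 - -43 = -36631 + 43 = -36588$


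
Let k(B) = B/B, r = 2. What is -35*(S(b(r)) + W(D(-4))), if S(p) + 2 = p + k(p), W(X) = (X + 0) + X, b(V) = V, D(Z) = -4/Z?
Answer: -105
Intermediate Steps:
k(B) = 1
W(X) = 2*X (W(X) = X + X = 2*X)
S(p) = -1 + p (S(p) = -2 + (p + 1) = -2 + (1 + p) = -1 + p)
-35*(S(b(r)) + W(D(-4))) = -35*((-1 + 2) + 2*(-4/(-4))) = -35*(1 + 2*(-4*(-¼))) = -35*(1 + 2*1) = -35*(1 + 2) = -35*3 = -105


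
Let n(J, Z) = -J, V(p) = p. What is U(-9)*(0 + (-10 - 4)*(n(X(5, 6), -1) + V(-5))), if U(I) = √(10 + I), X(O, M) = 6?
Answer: 154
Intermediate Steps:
U(-9)*(0 + (-10 - 4)*(n(X(5, 6), -1) + V(-5))) = √(10 - 9)*(0 + (-10 - 4)*(-1*6 - 5)) = √1*(0 - 14*(-6 - 5)) = 1*(0 - 14*(-11)) = 1*(0 + 154) = 1*154 = 154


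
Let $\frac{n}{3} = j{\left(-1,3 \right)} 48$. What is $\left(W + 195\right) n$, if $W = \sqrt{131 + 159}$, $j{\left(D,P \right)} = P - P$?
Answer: $0$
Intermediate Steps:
$j{\left(D,P \right)} = 0$
$W = \sqrt{290} \approx 17.029$
$n = 0$ ($n = 3 \cdot 0 \cdot 48 = 3 \cdot 0 = 0$)
$\left(W + 195\right) n = \left(\sqrt{290} + 195\right) 0 = \left(195 + \sqrt{290}\right) 0 = 0$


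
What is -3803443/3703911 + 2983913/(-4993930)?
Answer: -30046276284733/18497072260230 ≈ -1.6244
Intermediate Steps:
-3803443/3703911 + 2983913/(-4993930) = -3803443*1/3703911 + 2983913*(-1/4993930) = -3803443/3703911 - 2983913/4993930 = -30046276284733/18497072260230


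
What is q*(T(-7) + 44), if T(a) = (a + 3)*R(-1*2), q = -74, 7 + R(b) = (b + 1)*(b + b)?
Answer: -4144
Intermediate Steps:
R(b) = -7 + 2*b*(1 + b) (R(b) = -7 + (b + 1)*(b + b) = -7 + (1 + b)*(2*b) = -7 + 2*b*(1 + b))
T(a) = -9 - 3*a (T(a) = (a + 3)*(-7 + 2*(-1*2) + 2*(-1*2)**2) = (3 + a)*(-7 + 2*(-2) + 2*(-2)**2) = (3 + a)*(-7 - 4 + 2*4) = (3 + a)*(-7 - 4 + 8) = (3 + a)*(-3) = -9 - 3*a)
q*(T(-7) + 44) = -74*((-9 - 3*(-7)) + 44) = -74*((-9 + 21) + 44) = -74*(12 + 44) = -74*56 = -4144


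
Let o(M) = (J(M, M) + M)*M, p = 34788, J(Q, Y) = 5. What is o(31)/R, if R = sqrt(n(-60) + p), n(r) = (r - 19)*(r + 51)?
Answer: 372*sqrt(35499)/11833 ≈ 5.9232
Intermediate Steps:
n(r) = (-19 + r)*(51 + r)
R = sqrt(35499) (R = sqrt((-969 + (-60)**2 + 32*(-60)) + 34788) = sqrt((-969 + 3600 - 1920) + 34788) = sqrt(711 + 34788) = sqrt(35499) ≈ 188.41)
o(M) = M*(5 + M) (o(M) = (5 + M)*M = M*(5 + M))
o(31)/R = (31*(5 + 31))/(sqrt(35499)) = (31*36)*(sqrt(35499)/35499) = 1116*(sqrt(35499)/35499) = 372*sqrt(35499)/11833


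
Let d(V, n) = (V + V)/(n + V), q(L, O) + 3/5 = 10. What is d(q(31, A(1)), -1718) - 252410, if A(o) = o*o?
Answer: -2156338724/8543 ≈ -2.5241e+5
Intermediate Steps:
A(o) = o²
q(L, O) = 47/5 (q(L, O) = -⅗ + 10 = 47/5)
d(V, n) = 2*V/(V + n) (d(V, n) = (2*V)/(V + n) = 2*V/(V + n))
d(q(31, A(1)), -1718) - 252410 = 2*(47/5)/(47/5 - 1718) - 252410 = 2*(47/5)/(-8543/5) - 252410 = 2*(47/5)*(-5/8543) - 252410 = -94/8543 - 252410 = -2156338724/8543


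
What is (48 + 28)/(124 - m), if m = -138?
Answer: 38/131 ≈ 0.29008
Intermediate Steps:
(48 + 28)/(124 - m) = (48 + 28)/(124 - 1*(-138)) = 76/(124 + 138) = 76/262 = 76*(1/262) = 38/131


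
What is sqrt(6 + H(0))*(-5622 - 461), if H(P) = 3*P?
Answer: -6083*sqrt(6) ≈ -14900.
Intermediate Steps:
sqrt(6 + H(0))*(-5622 - 461) = sqrt(6 + 3*0)*(-5622 - 461) = sqrt(6 + 0)*(-6083) = sqrt(6)*(-6083) = -6083*sqrt(6)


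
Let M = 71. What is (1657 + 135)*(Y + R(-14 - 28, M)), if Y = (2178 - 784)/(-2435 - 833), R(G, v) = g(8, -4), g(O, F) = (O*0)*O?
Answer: -624512/817 ≈ -764.40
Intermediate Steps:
g(O, F) = 0 (g(O, F) = 0*O = 0)
R(G, v) = 0
Y = -697/1634 (Y = 1394/(-3268) = 1394*(-1/3268) = -697/1634 ≈ -0.42656)
(1657 + 135)*(Y + R(-14 - 28, M)) = (1657 + 135)*(-697/1634 + 0) = 1792*(-697/1634) = -624512/817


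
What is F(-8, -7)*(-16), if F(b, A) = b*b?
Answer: -1024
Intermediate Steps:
F(b, A) = b**2
F(-8, -7)*(-16) = (-8)**2*(-16) = 64*(-16) = -1024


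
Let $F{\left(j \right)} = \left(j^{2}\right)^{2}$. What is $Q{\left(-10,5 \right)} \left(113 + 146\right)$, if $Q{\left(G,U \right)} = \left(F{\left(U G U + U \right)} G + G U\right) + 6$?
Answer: $-9331771630146$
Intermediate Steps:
$F{\left(j \right)} = j^{4}$
$Q{\left(G,U \right)} = 6 + G U + G \left(U + G U^{2}\right)^{4}$ ($Q{\left(G,U \right)} = \left(\left(U G U + U\right)^{4} G + G U\right) + 6 = \left(\left(G U U + U\right)^{4} G + G U\right) + 6 = \left(\left(G U^{2} + U\right)^{4} G + G U\right) + 6 = \left(\left(U + G U^{2}\right)^{4} G + G U\right) + 6 = \left(G \left(U + G U^{2}\right)^{4} + G U\right) + 6 = \left(G U + G \left(U + G U^{2}\right)^{4}\right) + 6 = 6 + G U + G \left(U + G U^{2}\right)^{4}$)
$Q{\left(-10,5 \right)} \left(113 + 146\right) = \left(6 - 50 - 10 \cdot 5^{4} \left(1 - 50\right)^{4}\right) \left(113 + 146\right) = \left(6 - 50 - 6250 \left(1 - 50\right)^{4}\right) 259 = \left(6 - 50 - 6250 \left(-49\right)^{4}\right) 259 = \left(6 - 50 - 6250 \cdot 5764801\right) 259 = \left(6 - 50 - 36030006250\right) 259 = \left(-36030006294\right) 259 = -9331771630146$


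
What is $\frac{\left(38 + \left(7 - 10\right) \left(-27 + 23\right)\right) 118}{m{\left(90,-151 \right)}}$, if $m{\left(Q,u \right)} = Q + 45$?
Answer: $\frac{1180}{27} \approx 43.704$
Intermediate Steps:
$m{\left(Q,u \right)} = 45 + Q$
$\frac{\left(38 + \left(7 - 10\right) \left(-27 + 23\right)\right) 118}{m{\left(90,-151 \right)}} = \frac{\left(38 + \left(7 - 10\right) \left(-27 + 23\right)\right) 118}{45 + 90} = \frac{\left(38 - -12\right) 118}{135} = \left(38 + 12\right) 118 \cdot \frac{1}{135} = 50 \cdot 118 \cdot \frac{1}{135} = 5900 \cdot \frac{1}{135} = \frac{1180}{27}$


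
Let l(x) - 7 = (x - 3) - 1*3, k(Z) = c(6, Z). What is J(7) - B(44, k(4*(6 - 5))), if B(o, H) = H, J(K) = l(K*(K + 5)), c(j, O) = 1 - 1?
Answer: 85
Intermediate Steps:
c(j, O) = 0
k(Z) = 0
l(x) = 1 + x (l(x) = 7 + ((x - 3) - 1*3) = 7 + ((-3 + x) - 3) = 7 + (-6 + x) = 1 + x)
J(K) = 1 + K*(5 + K) (J(K) = 1 + K*(K + 5) = 1 + K*(5 + K))
J(7) - B(44, k(4*(6 - 5))) = (1 + 7*(5 + 7)) - 1*0 = (1 + 7*12) + 0 = (1 + 84) + 0 = 85 + 0 = 85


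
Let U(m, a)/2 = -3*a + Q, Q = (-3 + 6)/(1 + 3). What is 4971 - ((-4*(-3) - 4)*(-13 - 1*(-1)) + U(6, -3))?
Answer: 10095/2 ≈ 5047.5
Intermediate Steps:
Q = ¾ (Q = 3/4 = 3*(¼) = ¾ ≈ 0.75000)
U(m, a) = 3/2 - 6*a (U(m, a) = 2*(-3*a + ¾) = 2*(¾ - 3*a) = 3/2 - 6*a)
4971 - ((-4*(-3) - 4)*(-13 - 1*(-1)) + U(6, -3)) = 4971 - ((-4*(-3) - 4)*(-13 - 1*(-1)) + (3/2 - 6*(-3))) = 4971 - ((12 - 4)*(-13 + 1) + (3/2 + 18)) = 4971 - (8*(-12) + 39/2) = 4971 - (-96 + 39/2) = 4971 - 1*(-153/2) = 4971 + 153/2 = 10095/2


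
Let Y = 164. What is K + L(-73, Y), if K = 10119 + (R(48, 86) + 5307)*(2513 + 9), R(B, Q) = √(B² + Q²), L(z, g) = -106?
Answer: 13394267 + 25220*√97 ≈ 1.3643e+7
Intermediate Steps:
K = 13394373 + 25220*√97 (K = 10119 + (√(48² + 86²) + 5307)*(2513 + 9) = 10119 + (√(2304 + 7396) + 5307)*2522 = 10119 + (√9700 + 5307)*2522 = 10119 + (10*√97 + 5307)*2522 = 10119 + (5307 + 10*√97)*2522 = 10119 + (13384254 + 25220*√97) = 13394373 + 25220*√97 ≈ 1.3643e+7)
K + L(-73, Y) = (13394373 + 25220*√97) - 106 = 13394267 + 25220*√97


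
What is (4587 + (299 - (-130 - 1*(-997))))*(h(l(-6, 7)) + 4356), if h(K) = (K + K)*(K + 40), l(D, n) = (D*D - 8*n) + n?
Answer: 14685426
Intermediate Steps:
l(D, n) = D**2 - 7*n (l(D, n) = (D**2 - 8*n) + n = D**2 - 7*n)
h(K) = 2*K*(40 + K) (h(K) = (2*K)*(40 + K) = 2*K*(40 + K))
(4587 + (299 - (-130 - 1*(-997))))*(h(l(-6, 7)) + 4356) = (4587 + (299 - (-130 - 1*(-997))))*(2*((-6)**2 - 7*7)*(40 + ((-6)**2 - 7*7)) + 4356) = (4587 + (299 - (-130 + 997)))*(2*(36 - 49)*(40 + (36 - 49)) + 4356) = (4587 + (299 - 1*867))*(2*(-13)*(40 - 13) + 4356) = (4587 + (299 - 867))*(2*(-13)*27 + 4356) = (4587 - 568)*(-702 + 4356) = 4019*3654 = 14685426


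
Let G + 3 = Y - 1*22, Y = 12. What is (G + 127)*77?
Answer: 8778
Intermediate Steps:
G = -13 (G = -3 + (12 - 1*22) = -3 + (12 - 22) = -3 - 10 = -13)
(G + 127)*77 = (-13 + 127)*77 = 114*77 = 8778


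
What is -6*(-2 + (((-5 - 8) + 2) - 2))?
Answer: 90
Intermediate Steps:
-6*(-2 + (((-5 - 8) + 2) - 2)) = -6*(-2 + ((-13 + 2) - 2)) = -6*(-2 + (-11 - 2)) = -6*(-2 - 13) = -6*(-15) = 90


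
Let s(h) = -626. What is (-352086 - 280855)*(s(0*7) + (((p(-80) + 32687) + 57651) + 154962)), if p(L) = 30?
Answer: -154883194464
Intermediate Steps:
(-352086 - 280855)*(s(0*7) + (((p(-80) + 32687) + 57651) + 154962)) = (-352086 - 280855)*(-626 + (((30 + 32687) + 57651) + 154962)) = -632941*(-626 + ((32717 + 57651) + 154962)) = -632941*(-626 + (90368 + 154962)) = -632941*(-626 + 245330) = -632941*244704 = -154883194464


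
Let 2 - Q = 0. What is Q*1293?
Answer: 2586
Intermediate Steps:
Q = 2 (Q = 2 - 1*0 = 2 + 0 = 2)
Q*1293 = 2*1293 = 2586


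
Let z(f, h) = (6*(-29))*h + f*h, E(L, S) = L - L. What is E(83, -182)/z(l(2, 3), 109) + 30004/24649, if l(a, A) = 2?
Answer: 30004/24649 ≈ 1.2173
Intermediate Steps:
E(L, S) = 0
z(f, h) = -174*h + f*h
E(83, -182)/z(l(2, 3), 109) + 30004/24649 = 0/((109*(-174 + 2))) + 30004/24649 = 0/((109*(-172))) + 30004*(1/24649) = 0/(-18748) + 30004/24649 = 0*(-1/18748) + 30004/24649 = 0 + 30004/24649 = 30004/24649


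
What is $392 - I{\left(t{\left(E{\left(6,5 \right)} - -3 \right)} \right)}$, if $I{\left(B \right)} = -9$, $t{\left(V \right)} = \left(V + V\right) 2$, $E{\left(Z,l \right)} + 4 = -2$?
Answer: $401$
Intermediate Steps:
$E{\left(Z,l \right)} = -6$ ($E{\left(Z,l \right)} = -4 - 2 = -6$)
$t{\left(V \right)} = 4 V$ ($t{\left(V \right)} = 2 V 2 = 4 V$)
$392 - I{\left(t{\left(E{\left(6,5 \right)} - -3 \right)} \right)} = 392 - -9 = 392 + 9 = 401$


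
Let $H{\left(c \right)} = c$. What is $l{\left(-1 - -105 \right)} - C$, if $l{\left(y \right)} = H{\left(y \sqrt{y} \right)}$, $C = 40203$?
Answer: $-40203 + 208 \sqrt{26} \approx -39142.0$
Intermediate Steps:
$l{\left(y \right)} = y^{\frac{3}{2}}$ ($l{\left(y \right)} = y \sqrt{y} = y^{\frac{3}{2}}$)
$l{\left(-1 - -105 \right)} - C = \left(-1 - -105\right)^{\frac{3}{2}} - 40203 = \left(-1 + 105\right)^{\frac{3}{2}} - 40203 = 104^{\frac{3}{2}} - 40203 = 208 \sqrt{26} - 40203 = -40203 + 208 \sqrt{26}$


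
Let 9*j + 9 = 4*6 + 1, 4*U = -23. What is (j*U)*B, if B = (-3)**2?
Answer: -92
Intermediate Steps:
U = -23/4 (U = (1/4)*(-23) = -23/4 ≈ -5.7500)
j = 16/9 (j = -1 + (4*6 + 1)/9 = -1 + (24 + 1)/9 = -1 + (1/9)*25 = -1 + 25/9 = 16/9 ≈ 1.7778)
B = 9
(j*U)*B = ((16/9)*(-23/4))*9 = -92/9*9 = -92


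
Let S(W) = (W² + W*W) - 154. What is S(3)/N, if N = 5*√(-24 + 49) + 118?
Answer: -136/143 ≈ -0.95105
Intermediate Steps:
S(W) = -154 + 2*W² (S(W) = (W² + W²) - 154 = 2*W² - 154 = -154 + 2*W²)
N = 143 (N = 5*√25 + 118 = 5*5 + 118 = 25 + 118 = 143)
S(3)/N = (-154 + 2*3²)/143 = (-154 + 2*9)*(1/143) = (-154 + 18)*(1/143) = -136*1/143 = -136/143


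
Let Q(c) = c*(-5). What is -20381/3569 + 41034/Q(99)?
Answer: -52179647/588885 ≈ -88.608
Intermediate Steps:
Q(c) = -5*c
-20381/3569 + 41034/Q(99) = -20381/3569 + 41034/((-5*99)) = -20381*1/3569 + 41034/(-495) = -20381/3569 + 41034*(-1/495) = -20381/3569 - 13678/165 = -52179647/588885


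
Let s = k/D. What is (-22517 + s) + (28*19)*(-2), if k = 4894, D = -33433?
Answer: -788388467/33433 ≈ -23581.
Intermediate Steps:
s = -4894/33433 (s = 4894/(-33433) = 4894*(-1/33433) = -4894/33433 ≈ -0.14638)
(-22517 + s) + (28*19)*(-2) = (-22517 - 4894/33433) + (28*19)*(-2) = -752815755/33433 + 532*(-2) = -752815755/33433 - 1064 = -788388467/33433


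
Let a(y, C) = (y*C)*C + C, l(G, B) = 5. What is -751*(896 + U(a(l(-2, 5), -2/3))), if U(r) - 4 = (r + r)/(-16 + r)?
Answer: -43922986/65 ≈ -6.7574e+5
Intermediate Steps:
a(y, C) = C + y*C**2 (a(y, C) = (C*y)*C + C = y*C**2 + C = C + y*C**2)
U(r) = 4 + 2*r/(-16 + r) (U(r) = 4 + (r + r)/(-16 + r) = 4 + (2*r)/(-16 + r) = 4 + 2*r/(-16 + r))
-751*(896 + U(a(l(-2, 5), -2/3))) = -751*(896 + 2*(-32 + 3*((-2/3)*(1 - 2/3*5)))/(-16 + (-2/3)*(1 - 2/3*5))) = -751*(896 + 2*(-32 + 3*((-2*1/3)*(1 - 2*1/3*5)))/(-16 + (-2*1/3)*(1 - 2*1/3*5))) = -751*(896 + 2*(-32 + 3*(-2*(1 - 2/3*5)/3))/(-16 - 2*(1 - 2/3*5)/3)) = -751*(896 + 2*(-32 + 3*(-2*(1 - 10/3)/3))/(-16 - 2*(1 - 10/3)/3)) = -751*(896 + 2*(-32 + 3*(-2/3*(-7/3)))/(-16 - 2/3*(-7/3))) = -751*(896 + 2*(-32 + 3*(14/9))/(-16 + 14/9)) = -751*(896 + 2*(-32 + 14/3)/(-130/9)) = -751*(896 + 2*(-9/130)*(-82/3)) = -751*(896 + 246/65) = -751*58486/65 = -43922986/65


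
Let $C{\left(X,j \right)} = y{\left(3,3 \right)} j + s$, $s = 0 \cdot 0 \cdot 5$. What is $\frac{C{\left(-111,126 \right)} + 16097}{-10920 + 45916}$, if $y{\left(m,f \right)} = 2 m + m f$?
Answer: $\frac{17987}{34996} \approx 0.51397$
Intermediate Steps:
$s = 0$ ($s = 0 \cdot 5 = 0$)
$y{\left(m,f \right)} = 2 m + f m$
$C{\left(X,j \right)} = 15 j$ ($C{\left(X,j \right)} = 3 \left(2 + 3\right) j + 0 = 3 \cdot 5 j + 0 = 15 j + 0 = 15 j$)
$\frac{C{\left(-111,126 \right)} + 16097}{-10920 + 45916} = \frac{15 \cdot 126 + 16097}{-10920 + 45916} = \frac{1890 + 16097}{34996} = 17987 \cdot \frac{1}{34996} = \frac{17987}{34996}$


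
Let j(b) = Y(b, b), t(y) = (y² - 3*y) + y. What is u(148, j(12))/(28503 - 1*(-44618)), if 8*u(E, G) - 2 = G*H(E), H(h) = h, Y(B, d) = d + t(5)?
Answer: 1999/292484 ≈ 0.0068346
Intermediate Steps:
t(y) = y² - 2*y
Y(B, d) = 15 + d (Y(B, d) = d + 5*(-2 + 5) = d + 5*3 = d + 15 = 15 + d)
j(b) = 15 + b
u(E, G) = ¼ + E*G/8 (u(E, G) = ¼ + (G*E)/8 = ¼ + (E*G)/8 = ¼ + E*G/8)
u(148, j(12))/(28503 - 1*(-44618)) = (¼ + (⅛)*148*(15 + 12))/(28503 - 1*(-44618)) = (¼ + (⅛)*148*27)/(28503 + 44618) = (¼ + 999/2)/73121 = (1999/4)*(1/73121) = 1999/292484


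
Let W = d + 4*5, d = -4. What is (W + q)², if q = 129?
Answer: 21025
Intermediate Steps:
W = 16 (W = -4 + 4*5 = -4 + 20 = 16)
(W + q)² = (16 + 129)² = 145² = 21025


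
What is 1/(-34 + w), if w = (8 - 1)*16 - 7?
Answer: 1/71 ≈ 0.014085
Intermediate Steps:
w = 105 (w = 7*16 - 7 = 112 - 7 = 105)
1/(-34 + w) = 1/(-34 + 105) = 1/71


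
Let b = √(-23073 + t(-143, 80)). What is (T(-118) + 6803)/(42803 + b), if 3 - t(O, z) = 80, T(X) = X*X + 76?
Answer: 890430809/1832119959 - 104015*I*√926/1832119959 ≈ 0.48601 - 0.0017276*I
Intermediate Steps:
T(X) = 76 + X² (T(X) = X² + 76 = 76 + X²)
t(O, z) = -77 (t(O, z) = 3 - 1*80 = 3 - 80 = -77)
b = 5*I*√926 (b = √(-23073 - 77) = √(-23150) = 5*I*√926 ≈ 152.15*I)
(T(-118) + 6803)/(42803 + b) = ((76 + (-118)²) + 6803)/(42803 + 5*I*√926) = ((76 + 13924) + 6803)/(42803 + 5*I*√926) = (14000 + 6803)/(42803 + 5*I*√926) = 20803/(42803 + 5*I*√926)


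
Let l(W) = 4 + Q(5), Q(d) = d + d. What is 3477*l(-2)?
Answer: 48678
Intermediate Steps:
Q(d) = 2*d
l(W) = 14 (l(W) = 4 + 2*5 = 4 + 10 = 14)
3477*l(-2) = 3477*14 = 48678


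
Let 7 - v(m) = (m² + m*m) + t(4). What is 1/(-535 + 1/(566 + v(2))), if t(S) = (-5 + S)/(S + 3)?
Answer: -3956/2116453 ≈ -0.0018692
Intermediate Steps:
t(S) = (-5 + S)/(3 + S)
v(m) = 50/7 - 2*m² (v(m) = 7 - ((m² + m*m) + (-5 + 4)/(3 + 4)) = 7 - ((m² + m²) - 1/7) = 7 - (2*m² + (⅐)*(-1)) = 7 - (2*m² - ⅐) = 7 - (-⅐ + 2*m²) = 7 + (⅐ - 2*m²) = 50/7 - 2*m²)
1/(-535 + 1/(566 + v(2))) = 1/(-535 + 1/(566 + (50/7 - 2*2²))) = 1/(-535 + 1/(566 + (50/7 - 2*4))) = 1/(-535 + 1/(566 + (50/7 - 8))) = 1/(-535 + 1/(566 - 6/7)) = 1/(-535 + 1/(3956/7)) = 1/(-535 + 7/3956) = 1/(-2116453/3956) = -3956/2116453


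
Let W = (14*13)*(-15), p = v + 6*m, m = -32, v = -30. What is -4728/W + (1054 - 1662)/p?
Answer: 225788/50505 ≈ 4.4706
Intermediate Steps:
p = -222 (p = -30 + 6*(-32) = -30 - 192 = -222)
W = -2730 (W = 182*(-15) = -2730)
-4728/W + (1054 - 1662)/p = -4728/(-2730) + (1054 - 1662)/(-222) = -4728*(-1/2730) - 608*(-1/222) = 788/455 + 304/111 = 225788/50505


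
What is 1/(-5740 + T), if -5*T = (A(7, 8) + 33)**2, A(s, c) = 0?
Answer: -5/29789 ≈ -0.00016785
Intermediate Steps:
T = -1089/5 (T = -(0 + 33)**2/5 = -1/5*33**2 = -1/5*1089 = -1089/5 ≈ -217.80)
1/(-5740 + T) = 1/(-5740 - 1089/5) = 1/(-29789/5) = -5/29789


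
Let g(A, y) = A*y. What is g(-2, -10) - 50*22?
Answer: -1080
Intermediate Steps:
g(-2, -10) - 50*22 = -2*(-10) - 50*22 = 20 - 1100 = -1080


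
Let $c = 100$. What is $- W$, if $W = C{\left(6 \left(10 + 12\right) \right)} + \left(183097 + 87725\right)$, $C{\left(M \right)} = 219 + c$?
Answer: $-271141$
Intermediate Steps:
$C{\left(M \right)} = 319$ ($C{\left(M \right)} = 219 + 100 = 319$)
$W = 271141$ ($W = 319 + \left(183097 + 87725\right) = 319 + 270822 = 271141$)
$- W = \left(-1\right) 271141 = -271141$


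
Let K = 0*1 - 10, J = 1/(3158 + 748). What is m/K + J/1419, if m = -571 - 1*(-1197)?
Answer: -1734838177/27713070 ≈ -62.600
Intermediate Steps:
J = 1/3906 ≈ 0.00025602
K = -10 (K = 0 - 10 = -10)
m = 626 (m = -571 + 1197 = 626)
m/K + J/1419 = 626/(-10) + (1/3906)/1419 = 626*(-⅒) + (1/3906)*(1/1419) = -313/5 + 1/5542614 = -1734838177/27713070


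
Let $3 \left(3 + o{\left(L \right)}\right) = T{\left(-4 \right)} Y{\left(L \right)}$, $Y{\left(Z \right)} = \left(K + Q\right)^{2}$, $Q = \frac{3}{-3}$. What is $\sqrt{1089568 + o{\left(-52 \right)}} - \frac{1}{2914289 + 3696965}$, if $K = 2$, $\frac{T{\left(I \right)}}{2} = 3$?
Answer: $- \frac{1}{6611254} + 3 \sqrt{121063} \approx 1043.8$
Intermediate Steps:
$T{\left(I \right)} = 6$ ($T{\left(I \right)} = 2 \cdot 3 = 6$)
$Q = -1$ ($Q = 3 \left(- \frac{1}{3}\right) = -1$)
$Y{\left(Z \right)} = 1$ ($Y{\left(Z \right)} = \left(2 - 1\right)^{2} = 1^{2} = 1$)
$o{\left(L \right)} = -1$ ($o{\left(L \right)} = -3 + \frac{6 \cdot 1}{3} = -3 + \frac{1}{3} \cdot 6 = -3 + 2 = -1$)
$\sqrt{1089568 + o{\left(-52 \right)}} - \frac{1}{2914289 + 3696965} = \sqrt{1089568 - 1} - \frac{1}{2914289 + 3696965} = \sqrt{1089567} - \frac{1}{6611254} = 3 \sqrt{121063} - \frac{1}{6611254} = - \frac{1}{6611254} + 3 \sqrt{121063}$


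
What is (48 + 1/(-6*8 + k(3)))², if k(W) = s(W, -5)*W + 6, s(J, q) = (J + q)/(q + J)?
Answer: 3500641/1521 ≈ 2301.5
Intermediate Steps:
s(J, q) = 1 (s(J, q) = (J + q)/(J + q) = 1)
k(W) = 6 + W (k(W) = 1*W + 6 = W + 6 = 6 + W)
(48 + 1/(-6*8 + k(3)))² = (48 + 1/(-6*8 + (6 + 3)))² = (48 + 1/(-48 + 9))² = (48 + 1/(-39))² = (48 - 1/39)² = (1871/39)² = 3500641/1521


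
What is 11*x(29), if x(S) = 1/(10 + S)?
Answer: 11/39 ≈ 0.28205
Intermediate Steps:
11*x(29) = 11/(10 + 29) = 11/39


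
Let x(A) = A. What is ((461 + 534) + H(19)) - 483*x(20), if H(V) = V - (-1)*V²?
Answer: -8285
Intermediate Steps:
H(V) = V + V²
((461 + 534) + H(19)) - 483*x(20) = ((461 + 534) + 19*(1 + 19)) - 483*20 = (995 + 19*20) - 9660 = (995 + 380) - 9660 = 1375 - 9660 = -8285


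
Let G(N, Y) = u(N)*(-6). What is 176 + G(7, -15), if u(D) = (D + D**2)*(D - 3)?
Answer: -1168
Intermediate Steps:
u(D) = (-3 + D)*(D + D**2) (u(D) = (D + D**2)*(-3 + D) = (-3 + D)*(D + D**2))
G(N, Y) = -6*N*(-3 + N**2 - 2*N) (G(N, Y) = (N*(-3 + N**2 - 2*N))*(-6) = -6*N*(-3 + N**2 - 2*N))
176 + G(7, -15) = 176 + 6*7*(3 - 1*7**2 + 2*7) = 176 + 6*7*(3 - 1*49 + 14) = 176 + 6*7*(3 - 49 + 14) = 176 + 6*7*(-32) = 176 - 1344 = -1168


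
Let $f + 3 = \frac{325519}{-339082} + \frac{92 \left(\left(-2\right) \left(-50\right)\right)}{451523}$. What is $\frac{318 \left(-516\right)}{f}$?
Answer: $\frac{8374139293876656}{201056575565} \approx 41651.0$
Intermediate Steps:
$f = - \frac{603169726695}{153103321886}$ ($f = -3 + \left(\frac{325519}{-339082} + \frac{92 \left(\left(-2\right) \left(-50\right)\right)}{451523}\right) = -3 + \left(325519 \left(- \frac{1}{339082}\right) + 92 \cdot 100 \cdot \frac{1}{451523}\right) = -3 + \left(- \frac{325519}{339082} + 9200 \cdot \frac{1}{451523}\right) = -3 + \left(- \frac{325519}{339082} + \frac{9200}{451523}\right) = -3 - \frac{143859761037}{153103321886} = - \frac{603169726695}{153103321886} \approx -3.9396$)
$\frac{318 \left(-516\right)}{f} = \frac{318 \left(-516\right)}{- \frac{603169726695}{153103321886}} = \left(-164088\right) \left(- \frac{153103321886}{603169726695}\right) = \frac{8374139293876656}{201056575565}$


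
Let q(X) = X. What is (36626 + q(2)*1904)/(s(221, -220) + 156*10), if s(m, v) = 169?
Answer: 40434/1729 ≈ 23.386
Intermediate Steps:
(36626 + q(2)*1904)/(s(221, -220) + 156*10) = (36626 + 2*1904)/(169 + 156*10) = (36626 + 3808)/(169 + 1560) = 40434/1729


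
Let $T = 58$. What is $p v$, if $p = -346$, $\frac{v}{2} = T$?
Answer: $-40136$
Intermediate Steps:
$v = 116$ ($v = 2 \cdot 58 = 116$)
$p v = \left(-346\right) 116 = -40136$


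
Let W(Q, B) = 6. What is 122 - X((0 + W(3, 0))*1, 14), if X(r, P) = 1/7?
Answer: 853/7 ≈ 121.86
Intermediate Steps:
X(r, P) = ⅐
122 - X((0 + W(3, 0))*1, 14) = 122 - 1*⅐ = 122 - ⅐ = 853/7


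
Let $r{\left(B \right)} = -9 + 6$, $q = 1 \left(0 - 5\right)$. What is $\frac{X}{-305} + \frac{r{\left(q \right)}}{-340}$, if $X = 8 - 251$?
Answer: $\frac{16707}{20740} \approx 0.80554$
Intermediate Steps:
$q = -5$ ($q = 1 \left(-5\right) = -5$)
$X = -243$ ($X = 8 - 251 = -243$)
$r{\left(B \right)} = -3$
$\frac{X}{-305} + \frac{r{\left(q \right)}}{-340} = - \frac{243}{-305} - \frac{3}{-340} = \left(-243\right) \left(- \frac{1}{305}\right) - - \frac{3}{340} = \frac{243}{305} + \frac{3}{340} = \frac{16707}{20740}$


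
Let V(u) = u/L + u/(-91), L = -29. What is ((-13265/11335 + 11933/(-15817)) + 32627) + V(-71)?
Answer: 3087518170152979/94626989821 ≈ 32628.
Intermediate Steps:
V(u) = -120*u/2639 (V(u) = u/(-29) + u/(-91) = u*(-1/29) + u*(-1/91) = -u/29 - u/91 = -120*u/2639)
((-13265/11335 + 11933/(-15817)) + 32627) + V(-71) = ((-13265/11335 + 11933/(-15817)) + 32627) - 120/2639*(-71) = ((-13265*1/11335 + 11933*(-1/15817)) + 32627) + 8520/2639 = ((-2653/2267 - 11933/15817) + 32627) + 8520/2639 = (-69014612/35857139 + 32627) + 8520/2639 = 1169841859541/35857139 + 8520/2639 = 3087518170152979/94626989821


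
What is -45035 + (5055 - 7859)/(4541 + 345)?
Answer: -110021907/2443 ≈ -45036.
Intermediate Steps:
-45035 + (5055 - 7859)/(4541 + 345) = -45035 - 2804/4886 = -45035 - 2804*1/4886 = -45035 - 1402/2443 = -110021907/2443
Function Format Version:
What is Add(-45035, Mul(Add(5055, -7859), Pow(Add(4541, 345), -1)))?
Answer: Rational(-110021907, 2443) ≈ -45036.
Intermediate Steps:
Add(-45035, Mul(Add(5055, -7859), Pow(Add(4541, 345), -1))) = Add(-45035, Mul(-2804, Pow(4886, -1))) = Add(-45035, Mul(-2804, Rational(1, 4886))) = Add(-45035, Rational(-1402, 2443)) = Rational(-110021907, 2443)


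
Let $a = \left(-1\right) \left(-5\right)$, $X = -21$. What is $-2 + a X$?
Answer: $-107$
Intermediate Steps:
$a = 5$
$-2 + a X = -2 + 5 \left(-21\right) = -2 - 105 = -107$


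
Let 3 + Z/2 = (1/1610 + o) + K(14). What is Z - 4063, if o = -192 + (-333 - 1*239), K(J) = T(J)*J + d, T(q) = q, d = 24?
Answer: -4151384/805 ≈ -5157.0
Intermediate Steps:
K(J) = 24 + J² (K(J) = J*J + 24 = J² + 24 = 24 + J²)
o = -764 (o = -192 + (-333 - 239) = -192 - 572 = -764)
Z = -880669/805 (Z = -6 + 2*((1/1610 - 764) + (24 + 14²)) = -6 + 2*((1/1610 - 764) + (24 + 196)) = -6 + 2*(-1230039/1610 + 220) = -6 + 2*(-875839/1610) = -6 - 875839/805 = -880669/805 ≈ -1094.0)
Z - 4063 = -880669/805 - 4063 = -4151384/805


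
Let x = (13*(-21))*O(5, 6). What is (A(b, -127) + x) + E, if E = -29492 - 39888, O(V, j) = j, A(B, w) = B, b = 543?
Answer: -70475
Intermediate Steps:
E = -69380
x = -1638 (x = (13*(-21))*6 = -273*6 = -1638)
(A(b, -127) + x) + E = (543 - 1638) - 69380 = -1095 - 69380 = -70475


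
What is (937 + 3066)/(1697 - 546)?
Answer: 4003/1151 ≈ 3.4778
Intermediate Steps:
(937 + 3066)/(1697 - 546) = 4003/1151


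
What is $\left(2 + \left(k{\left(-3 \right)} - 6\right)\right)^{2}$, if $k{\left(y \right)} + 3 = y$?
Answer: $100$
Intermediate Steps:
$k{\left(y \right)} = -3 + y$
$\left(2 + \left(k{\left(-3 \right)} - 6\right)\right)^{2} = \left(2 - 12\right)^{2} = \left(-10\right)^{2} = 100$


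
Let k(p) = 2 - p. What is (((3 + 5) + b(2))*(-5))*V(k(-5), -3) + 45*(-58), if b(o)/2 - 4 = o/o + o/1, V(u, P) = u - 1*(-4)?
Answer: -3820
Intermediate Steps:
V(u, P) = 4 + u (V(u, P) = u + 4 = 4 + u)
b(o) = 10 + 2*o (b(o) = 8 + 2*(o/o + o/1) = 8 + 2*(1 + o*1) = 8 + 2*(1 + o) = 8 + (2 + 2*o) = 10 + 2*o)
(((3 + 5) + b(2))*(-5))*V(k(-5), -3) + 45*(-58) = (((3 + 5) + (10 + 2*2))*(-5))*(4 + (2 - 1*(-5))) + 45*(-58) = ((8 + (10 + 4))*(-5))*(4 + (2 + 5)) - 2610 = ((8 + 14)*(-5))*(4 + 7) - 2610 = (22*(-5))*11 - 2610 = -110*11 - 2610 = -1210 - 2610 = -3820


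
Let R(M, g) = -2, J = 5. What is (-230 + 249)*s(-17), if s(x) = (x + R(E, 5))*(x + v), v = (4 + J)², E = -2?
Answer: -23104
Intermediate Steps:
v = 81 (v = (4 + 5)² = 9² = 81)
s(x) = (-2 + x)*(81 + x) (s(x) = (x - 2)*(x + 81) = (-2 + x)*(81 + x))
(-230 + 249)*s(-17) = (-230 + 249)*(-162 + (-17)² + 79*(-17)) = 19*(-162 + 289 - 1343) = 19*(-1216) = -23104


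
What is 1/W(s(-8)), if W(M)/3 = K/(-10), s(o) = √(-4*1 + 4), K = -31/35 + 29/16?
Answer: -5600/1557 ≈ -3.5967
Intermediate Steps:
K = 519/560 (K = -31*1/35 + 29*(1/16) = -31/35 + 29/16 = 519/560 ≈ 0.92679)
s(o) = 0 (s(o) = √(-4 + 4) = √0 = 0)
W(M) = -1557/5600 (W(M) = 3*((519/560)/(-10)) = 3*((519/560)*(-⅒)) = 3*(-519/5600) = -1557/5600)
1/W(s(-8)) = 1/(-1557/5600) = -5600/1557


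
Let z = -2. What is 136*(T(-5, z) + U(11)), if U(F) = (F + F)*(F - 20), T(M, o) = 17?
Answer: -24616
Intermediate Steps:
U(F) = 2*F*(-20 + F) (U(F) = (2*F)*(-20 + F) = 2*F*(-20 + F))
136*(T(-5, z) + U(11)) = 136*(17 + 2*11*(-20 + 11)) = 136*(17 + 2*11*(-9)) = 136*(17 - 198) = 136*(-181) = -24616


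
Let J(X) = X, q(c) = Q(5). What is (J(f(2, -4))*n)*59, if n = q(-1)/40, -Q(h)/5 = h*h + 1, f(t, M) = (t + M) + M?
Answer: 2301/2 ≈ 1150.5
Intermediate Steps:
f(t, M) = t + 2*M (f(t, M) = (M + t) + M = t + 2*M)
Q(h) = -5 - 5*h² (Q(h) = -5*(h*h + 1) = -5*(h² + 1) = -5*(1 + h²) = -5 - 5*h²)
q(c) = -130 (q(c) = -5 - 5*5² = -5 - 5*25 = -5 - 125 = -130)
n = -13/4 (n = -130/40 = -130*1/40 = -13/4 ≈ -3.2500)
(J(f(2, -4))*n)*59 = ((2 + 2*(-4))*(-13/4))*59 = ((2 - 8)*(-13/4))*59 = -6*(-13/4)*59 = (39/2)*59 = 2301/2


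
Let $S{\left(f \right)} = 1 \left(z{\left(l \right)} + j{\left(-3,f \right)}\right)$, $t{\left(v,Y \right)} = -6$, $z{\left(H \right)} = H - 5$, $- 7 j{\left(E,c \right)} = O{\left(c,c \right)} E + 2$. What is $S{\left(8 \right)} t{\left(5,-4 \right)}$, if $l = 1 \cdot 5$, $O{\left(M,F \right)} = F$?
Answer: $- \frac{132}{7} \approx -18.857$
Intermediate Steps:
$l = 5$
$j{\left(E,c \right)} = - \frac{2}{7} - \frac{E c}{7}$ ($j{\left(E,c \right)} = - \frac{c E + 2}{7} = - \frac{E c + 2}{7} = - \frac{2 + E c}{7} = - \frac{2}{7} - \frac{E c}{7}$)
$z{\left(H \right)} = -5 + H$
$S{\left(f \right)} = - \frac{2}{7} + \frac{3 f}{7}$ ($S{\left(f \right)} = 1 \left(\left(-5 + 5\right) - \left(\frac{2}{7} - \frac{3 f}{7}\right)\right) = 1 \left(0 + \left(- \frac{2}{7} + \frac{3 f}{7}\right)\right) = 1 \left(- \frac{2}{7} + \frac{3 f}{7}\right) = - \frac{2}{7} + \frac{3 f}{7}$)
$S{\left(8 \right)} t{\left(5,-4 \right)} = \left(- \frac{2}{7} + \frac{3}{7} \cdot 8\right) \left(-6\right) = \left(- \frac{2}{7} + \frac{24}{7}\right) \left(-6\right) = \frac{22}{7} \left(-6\right) = - \frac{132}{7}$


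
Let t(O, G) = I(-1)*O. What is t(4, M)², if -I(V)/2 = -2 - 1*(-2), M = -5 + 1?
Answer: 0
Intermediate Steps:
M = -4
I(V) = 0 (I(V) = -2*(-2 - 1*(-2)) = -2*(-2 + 2) = -2*0 = 0)
t(O, G) = 0 (t(O, G) = 0*O = 0)
t(4, M)² = 0² = 0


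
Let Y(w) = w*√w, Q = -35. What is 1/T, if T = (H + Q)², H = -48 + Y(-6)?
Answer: (83 + 6*I*√6)⁻² ≈ 0.00013219 - 4.8329e-5*I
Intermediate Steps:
Y(w) = w^(3/2)
H = -48 - 6*I*√6 (H = -48 + (-6)^(3/2) = -48 - 6*I*√6 ≈ -48.0 - 14.697*I)
T = (-83 - 6*I*√6)² (T = ((-48 - 6*I*√6) - 35)² = (-83 - 6*I*√6)² ≈ 6673.0 + 2439.7*I)
1/T = 1/(6673 + 996*I*√6)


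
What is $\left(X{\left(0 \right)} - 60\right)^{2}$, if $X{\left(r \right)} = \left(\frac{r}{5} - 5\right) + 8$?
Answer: $3249$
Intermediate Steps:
$X{\left(r \right)} = 3 + \frac{r}{5}$ ($X{\left(r \right)} = \left(r \frac{1}{5} - 5\right) + 8 = \left(\frac{r}{5} - 5\right) + 8 = \left(-5 + \frac{r}{5}\right) + 8 = 3 + \frac{r}{5}$)
$\left(X{\left(0 \right)} - 60\right)^{2} = \left(\left(3 + \frac{1}{5} \cdot 0\right) - 60\right)^{2} = \left(\left(3 + 0\right) - 60\right)^{2} = \left(3 - 60\right)^{2} = \left(-57\right)^{2} = 3249$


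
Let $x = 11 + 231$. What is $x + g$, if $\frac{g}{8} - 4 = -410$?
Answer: $-3006$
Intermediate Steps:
$g = -3248$ ($g = 32 + 8 \left(-410\right) = 32 - 3280 = -3248$)
$x = 242$
$x + g = 242 - 3248 = -3006$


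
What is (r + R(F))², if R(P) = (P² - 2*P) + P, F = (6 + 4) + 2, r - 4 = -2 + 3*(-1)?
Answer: 17161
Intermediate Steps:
r = -1 (r = 4 + (-2 + 3*(-1)) = 4 + (-2 - 3) = 4 - 5 = -1)
F = 12 (F = 10 + 2 = 12)
R(P) = P² - P
(r + R(F))² = (-1 + 12*(-1 + 12))² = (-1 + 12*11)² = (-1 + 132)² = 131² = 17161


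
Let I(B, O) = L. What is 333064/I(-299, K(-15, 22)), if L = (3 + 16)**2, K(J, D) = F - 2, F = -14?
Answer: 333064/361 ≈ 922.62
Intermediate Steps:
K(J, D) = -16 (K(J, D) = -14 - 2 = -16)
L = 361 (L = 19**2 = 361)
I(B, O) = 361
333064/I(-299, K(-15, 22)) = 333064/361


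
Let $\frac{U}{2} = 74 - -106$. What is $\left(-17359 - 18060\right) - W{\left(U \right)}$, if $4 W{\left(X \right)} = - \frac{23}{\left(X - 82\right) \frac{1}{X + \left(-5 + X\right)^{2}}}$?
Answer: $- \frac{36479073}{1112} \approx -32805.0$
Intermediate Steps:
$U = 360$ ($U = 2 \left(74 - -106\right) = 2 \left(74 + 106\right) = 2 \cdot 180 = 360$)
$W{\left(X \right)} = - \frac{23 \left(X + \left(-5 + X\right)^{2}\right)}{4 \left(-82 + X\right)}$ ($W{\left(X \right)} = \frac{\left(-23\right) \frac{1}{\left(X - 82\right) \frac{1}{X + \left(-5 + X\right)^{2}}}}{4} = \frac{\left(-23\right) \frac{1}{\left(-82 + X\right) \frac{1}{X + \left(-5 + X\right)^{2}}}}{4} = \frac{\left(-23\right) \frac{1}{\frac{1}{X + \left(-5 + X\right)^{2}} \left(-82 + X\right)}}{4} = \frac{\left(-23\right) \frac{X + \left(-5 + X\right)^{2}}{-82 + X}}{4} = \frac{\left(-23\right) \frac{1}{-82 + X} \left(X + \left(-5 + X\right)^{2}\right)}{4} = - \frac{23 \left(X + \left(-5 + X\right)^{2}\right)}{4 \left(-82 + X\right)}$)
$\left(-17359 - 18060\right) - W{\left(U \right)} = \left(-17359 - 18060\right) - \frac{23 \left(-25 - 360^{2} + 9 \cdot 360\right)}{4 \left(-82 + 360\right)} = \left(-17359 - 18060\right) - \frac{23 \left(-25 - 129600 + 3240\right)}{4 \cdot 278} = -35419 - \frac{23}{4} \cdot \frac{1}{278} \left(-25 - 129600 + 3240\right) = -35419 - \frac{23}{4} \cdot \frac{1}{278} \left(-126385\right) = -35419 - - \frac{2906855}{1112} = -35419 + \frac{2906855}{1112} = - \frac{36479073}{1112}$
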